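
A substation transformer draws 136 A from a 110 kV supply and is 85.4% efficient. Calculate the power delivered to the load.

P_out ≈ 1.28×10^7 W

P_in = V_p I_p = 110000 × 136 = 1.4960×10^7 W.
P_out = η P_in = 0.854 × 1.4960×10^7 = 1.28×10^7 W.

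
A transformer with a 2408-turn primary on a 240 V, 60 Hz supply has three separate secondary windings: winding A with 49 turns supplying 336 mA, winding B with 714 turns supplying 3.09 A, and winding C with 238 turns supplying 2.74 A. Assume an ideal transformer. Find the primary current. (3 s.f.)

I_p ≈ 1.19 A

V_A = 240 × 49/2408 = 4.8837 V; V_B = 240 × 714/2408 = 71.163 V; V_C = 240 × 238/2408 = 23.721 V.
P_out = V_A I_A + V_B I_B + V_C I_C = 4.8837×0.336 + 71.163×3.09 + 23.721×2.74 = 1.6409 + 219.89 + 64.995 = 286.53 W.
Ideal ⇒ P_in = P_out, so I_p = P_out/V_p = 286.53/240 = 1.19 A.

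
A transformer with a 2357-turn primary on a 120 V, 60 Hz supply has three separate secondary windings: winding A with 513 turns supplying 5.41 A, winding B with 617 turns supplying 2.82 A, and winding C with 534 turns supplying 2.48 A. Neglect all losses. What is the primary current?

V_A = 120 × 513/2357 = 26.118 V; V_B = 120 × 617/2357 = 31.413 V; V_C = 120 × 534/2357 = 27.187 V.
P_out = V_A I_A + V_B I_B + V_C I_C = 26.118×5.41 + 31.413×2.82 + 27.187×2.48 = 141.30 + 88.584 + 67.424 = 297.31 W.
Ideal ⇒ P_in = P_out, so I_p = P_out/V_p = 297.31/120 = 2.48 A.

I_p ≈ 2.48 A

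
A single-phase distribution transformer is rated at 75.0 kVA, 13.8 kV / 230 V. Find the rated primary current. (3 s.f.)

I_p ≈ 5.43 A

I_p = S/V_p = 75000/13800 = 5.43 A.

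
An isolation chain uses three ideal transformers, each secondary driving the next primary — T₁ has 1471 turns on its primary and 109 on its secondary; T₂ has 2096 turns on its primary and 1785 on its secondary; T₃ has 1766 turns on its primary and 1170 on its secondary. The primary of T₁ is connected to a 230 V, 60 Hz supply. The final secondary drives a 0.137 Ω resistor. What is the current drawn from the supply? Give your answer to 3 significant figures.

I_supply ≈ 2.93 A

After T₁: V = 230.00 × 109/1471 = 17.043 V.
After T₂: V = 17.043 × 1785/2096 = 14.514 V.
After T₃: V = 14.514 × 1170/1766 = 9.6158 V.
I_load = 9.6158/0.137 = 70.188 A, so P_out = 9.6158 × 70.188 = 674.91 W.
All ideal ⇒ P_in = P_out, so I_supply = 674.91/230 = 2.93 A.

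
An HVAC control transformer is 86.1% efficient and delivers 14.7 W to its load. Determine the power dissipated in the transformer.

P_in = P_out/η = 14.7/0.861 = 17.0732 W.
P_loss = P_in − P_out = 17.0732 − 14.7 = 2.37 W.

P_loss ≈ 2.37 W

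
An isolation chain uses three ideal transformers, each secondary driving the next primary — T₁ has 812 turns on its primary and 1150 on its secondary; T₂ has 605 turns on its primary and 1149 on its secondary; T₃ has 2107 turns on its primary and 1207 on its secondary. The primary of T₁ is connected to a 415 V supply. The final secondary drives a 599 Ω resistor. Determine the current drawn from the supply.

After T₁: V = 415.00 × 1150/812 = 587.75 V.
After T₂: V = 587.75 × 1149/605 = 1116.2 V.
After T₃: V = 1116.2 × 1207/2107 = 639.44 V.
I_load = 639.44/599 = 1.0675 A, so P_out = 639.44 × 1.0675 = 682.60 W.
All ideal ⇒ P_in = P_out, so I_supply = 682.60/415 = 1.64 A.

I_supply ≈ 1.64 A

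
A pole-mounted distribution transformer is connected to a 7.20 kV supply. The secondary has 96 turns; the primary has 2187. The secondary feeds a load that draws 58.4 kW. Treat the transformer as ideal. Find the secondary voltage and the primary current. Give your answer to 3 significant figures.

V_s ≈ 316 V, I_p ≈ 8.11 A

V_s = V_p × N_s/N_p = 7200 × 96/2187 = 316.05 V.
I_s = P/V_s = 58400/316.05 = 184.78 A.
I_p = I_s × N_s/N_p = 184.78 × 96/2187 = 8.11 A.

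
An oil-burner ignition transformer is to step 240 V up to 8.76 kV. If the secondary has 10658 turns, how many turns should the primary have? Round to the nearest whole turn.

N_p/N_s = V_p/V_s, so N_p = 10658 × 240/8760 = 292.0 ≈ 292 turns.

N_p = 292 turns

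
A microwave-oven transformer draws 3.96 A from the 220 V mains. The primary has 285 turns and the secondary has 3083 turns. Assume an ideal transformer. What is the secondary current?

I_s ≈ 0.366 A

I_s/I_p = N_p/N_s, so I_s = 3.96 × 285/3083 = 0.366 A.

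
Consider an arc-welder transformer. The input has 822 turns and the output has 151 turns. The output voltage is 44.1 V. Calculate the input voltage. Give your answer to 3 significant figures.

V_in/V_out = N_in/N_out, so V_in = 44.1 × 822/151 = 240 V.

V_in ≈ 240 V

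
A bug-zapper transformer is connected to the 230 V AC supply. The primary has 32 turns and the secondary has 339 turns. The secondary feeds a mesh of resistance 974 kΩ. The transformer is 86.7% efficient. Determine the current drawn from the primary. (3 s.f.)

I_p ≈ 0.0306 A

V_s = 230 × 339/32 = 2436.6 V.
I_s = V_s/R = 2436.6/974000 = 0.0025016 A.
P_out = V_s I_s = 2436.6 × 0.0025016 = 6.0953 W.
P_in = P_out/η = 6.0953/0.867 = 7.0304 W.
I_p = P_in/V_p = 7.0304/230 = 0.0306 A.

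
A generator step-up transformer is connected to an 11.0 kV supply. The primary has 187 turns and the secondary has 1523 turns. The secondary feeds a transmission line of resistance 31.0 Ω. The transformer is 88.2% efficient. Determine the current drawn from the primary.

V_s = 11000 × 1523/187 = 89588 V.
I_s = V_s/R = 89588/31.0 = 2889.9 A.
P_out = V_s I_s = 89588 × 2889.9 = 2.5890×10^8 W.
P_in = P_out/η = 2.5890×10^8/0.882 = 2.9354×10^8 W.
I_p = P_in/V_p = 2.9354×10^8/11000 = 26700 A.

I_p ≈ 26700 A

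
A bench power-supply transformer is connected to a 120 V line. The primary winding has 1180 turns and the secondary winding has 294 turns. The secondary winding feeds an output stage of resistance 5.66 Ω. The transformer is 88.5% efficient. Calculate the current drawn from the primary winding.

V_s = 120 × 294/1180 = 29.898 V.
I_s = V_s/R = 29.898/5.66 = 5.2824 A.
P_out = V_s I_s = 29.898 × 5.2824 = 157.93 W.
P_in = P_out/η = 157.93/0.885 = 178.46 W.
I_p = P_in/V_p = 178.46/120 = 1.49 A.

I_p ≈ 1.49 A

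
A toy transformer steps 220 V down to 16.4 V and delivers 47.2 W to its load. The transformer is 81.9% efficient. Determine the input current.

I_in ≈ 0.262 A

P_in = P_out/η = 47.2/0.819 = 57.631 W.
I_in = P_in/V_in = 57.631/220 = 0.262 A.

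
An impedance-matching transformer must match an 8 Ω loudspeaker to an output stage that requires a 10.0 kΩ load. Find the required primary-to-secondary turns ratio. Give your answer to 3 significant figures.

N_p/N_s ≈ 35.4

Z_p/Z_s = (N_p/N_s)², so N_p/N_s = √(10000/8) = √1250 = 35.4.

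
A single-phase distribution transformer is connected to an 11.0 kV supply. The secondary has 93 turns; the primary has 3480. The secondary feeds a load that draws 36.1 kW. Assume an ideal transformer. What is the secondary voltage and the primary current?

V_s = V_p × N_s/N_p = 11000 × 93/3480 = 293.97 V.
I_s = P/V_s = 36100/293.97 = 122.80 A.
I_p = I_s × N_s/N_p = 122.80 × 93/3480 = 3.28 A.

V_s ≈ 294 V, I_p ≈ 3.28 A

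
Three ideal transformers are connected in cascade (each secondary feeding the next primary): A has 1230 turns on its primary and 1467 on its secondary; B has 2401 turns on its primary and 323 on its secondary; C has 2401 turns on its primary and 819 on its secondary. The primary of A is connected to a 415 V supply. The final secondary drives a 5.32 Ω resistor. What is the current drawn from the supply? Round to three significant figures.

After A: V = 415.00 × 1467/1230 = 494.96 V.
After B: V = 494.96 × 323/2401 = 66.586 V.
After C: V = 66.586 × 819/2401 = 22.713 V.
I_load = 22.713/5.32 = 4.2694 A, so P_out = 22.713 × 4.2694 = 96.970 W.
All ideal ⇒ P_in = P_out, so I_supply = 96.970/415 = 0.234 A.

I_supply ≈ 0.234 A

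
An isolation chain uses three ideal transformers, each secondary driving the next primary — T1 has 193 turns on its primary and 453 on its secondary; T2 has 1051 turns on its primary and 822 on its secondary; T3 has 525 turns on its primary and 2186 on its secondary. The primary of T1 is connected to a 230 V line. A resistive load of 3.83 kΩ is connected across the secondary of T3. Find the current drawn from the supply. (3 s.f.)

I_supply ≈ 3.51 A

Secondary of T1: V = 230.00 × 453/193 = 539.84 V.
Secondary of T2: V = 539.84 × 822/1051 = 422.22 V.
Secondary of T3: V = 422.22 × 2186/525 = 1758.0 V.
I_load = 1758.0/3830 = 0.45902 A, so P_out = 1758.0 × 0.45902 = 806.97 W.
All ideal ⇒ P_in = P_out, so I_supply = 806.97/230 = 3.51 A.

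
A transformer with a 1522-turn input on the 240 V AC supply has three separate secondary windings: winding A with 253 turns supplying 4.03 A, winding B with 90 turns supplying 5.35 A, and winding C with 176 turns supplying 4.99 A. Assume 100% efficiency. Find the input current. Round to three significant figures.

I_in ≈ 1.56 A

V_A = 240 × 253/1522 = 39.895 V; V_B = 240 × 90/1522 = 14.192 V; V_C = 240 × 176/1522 = 27.753 V.
P_out = V_A I_A + V_B I_B + V_C I_C = 39.895×4.03 + 14.192×5.35 + 27.753×4.99 = 160.78 + 75.926 + 138.49 = 375.19 W.
Ideal ⇒ P_in = P_out, so I_in = P_out/V_in = 375.19/240 = 1.56 A.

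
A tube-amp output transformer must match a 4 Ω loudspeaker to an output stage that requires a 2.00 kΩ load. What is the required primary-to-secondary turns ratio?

N_p/N_s ≈ 22.4

Z_p/Z_s = (N_p/N_s)², so N_p/N_s = √(2000/4) = √500 = 22.4.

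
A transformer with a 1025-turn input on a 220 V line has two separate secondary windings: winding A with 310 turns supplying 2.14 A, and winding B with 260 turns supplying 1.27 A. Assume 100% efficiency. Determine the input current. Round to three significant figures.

V_A = 220 × 310/1025 = 66.537 V; V_B = 220 × 260/1025 = 55.805 V.
P_out = V_A I_A + V_B I_B = 66.537×2.14 + 55.805×1.27 = 142.39 + 70.872 = 213.26 W.
Ideal ⇒ P_in = P_out, so I_in = P_out/V_in = 213.26/220 = 0.969 A.

I_in ≈ 0.969 A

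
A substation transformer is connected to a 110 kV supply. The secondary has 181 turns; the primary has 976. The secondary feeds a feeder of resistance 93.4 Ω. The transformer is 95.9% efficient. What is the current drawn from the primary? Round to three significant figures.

I_p ≈ 42.2 A

V_s = 110000 × 181/976 = 20400 V.
I_s = V_s/R = 20400/93.4 = 218.41 A.
P_out = V_s I_s = 20400 × 218.41 = 4.4555×10^6 W.
P_in = P_out/η = 4.4555×10^6/0.959 = 4.6460×10^6 W.
I_p = P_in/V_p = 4.6460×10^6/110000 = 42.2 A.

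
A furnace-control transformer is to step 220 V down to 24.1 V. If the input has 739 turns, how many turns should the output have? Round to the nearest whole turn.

N_out/N_in = V_out/V_in, so N_out = 739 × 24.1/220 = 81.0 ≈ 81 turns.

N_out = 81 turns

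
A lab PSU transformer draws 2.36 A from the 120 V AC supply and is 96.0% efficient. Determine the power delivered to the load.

P_out ≈ 272 W

P_in = V_p I_p = 120 × 2.36 = 283.20 W.
P_out = η P_in = 0.960 × 283.20 = 272 W.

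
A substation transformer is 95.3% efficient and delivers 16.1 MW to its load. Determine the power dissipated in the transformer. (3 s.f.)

P_loss ≈ 794000 W

P_in = P_out/η = 1.61×10^7/0.953 = 1.68940×10^7 W.
P_loss = P_in − P_out = 1.68940×10^7 − 1.61×10^7 = 794000 W.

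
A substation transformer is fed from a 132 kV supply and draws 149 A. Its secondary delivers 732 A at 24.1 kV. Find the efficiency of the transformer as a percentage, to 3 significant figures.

P_in = 132000 × 149 = 1.96680×10^7 W.
P_out = 24100 × 732 = 1.76412×10^7 W.
η = P_out/P_in = 1.76412×10^7/(1.96680×10^7) = 0.897.

η ≈ 89.7%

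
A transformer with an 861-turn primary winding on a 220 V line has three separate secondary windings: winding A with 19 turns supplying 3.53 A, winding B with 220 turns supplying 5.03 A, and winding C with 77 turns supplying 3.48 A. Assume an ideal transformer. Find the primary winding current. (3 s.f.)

V_A = 220 × 19/861 = 4.8548 V; V_B = 220 × 220/861 = 56.214 V; V_C = 220 × 77/861 = 19.675 V.
P_out = V_A I_A + V_B I_B + V_C I_C = 4.8548×3.53 + 56.214×5.03 + 19.675×3.48 = 17.138 + 282.75 + 68.468 = 368.36 W.
Ideal ⇒ P_in = P_out, so I_p = P_out/V_p = 368.36/220 = 1.67 A.

I_p ≈ 1.67 A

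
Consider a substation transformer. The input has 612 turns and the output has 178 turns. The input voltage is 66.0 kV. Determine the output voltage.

V_out/V_in = N_out/N_in, so V_out = 66000 × 178/612 = 19200 V.

V_out ≈ 19200 V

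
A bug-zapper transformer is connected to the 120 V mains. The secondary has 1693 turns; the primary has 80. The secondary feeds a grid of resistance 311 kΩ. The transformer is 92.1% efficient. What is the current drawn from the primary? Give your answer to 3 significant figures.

I_p ≈ 0.188 A

V_s = 120 × 1693/80 = 2539.5 V.
I_s = V_s/R = 2539.5/311000 = 0.0081656 A.
P_out = V_s I_s = 2539.5 × 0.0081656 = 20.737 W.
P_in = P_out/η = 20.737/0.921 = 22.515 W.
I_p = P_in/V_p = 22.515/120 = 0.188 A.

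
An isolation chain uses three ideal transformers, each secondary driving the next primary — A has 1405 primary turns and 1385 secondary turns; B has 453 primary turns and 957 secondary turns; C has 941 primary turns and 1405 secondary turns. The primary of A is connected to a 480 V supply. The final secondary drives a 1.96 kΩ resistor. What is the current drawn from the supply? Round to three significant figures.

I_supply ≈ 2.37 A

Secondary of A: V = 480.00 × 1385/1405 = 473.17 V.
Secondary of B: V = 473.17 × 957/453 = 999.61 V.
Secondary of C: V = 999.61 × 1405/941 = 1492.5 V.
I_load = 1492.5/1960 = 0.76148 A, so P_out = 1492.5 × 0.76148 = 1136.5 W.
All ideal ⇒ P_in = P_out, so I_supply = 1136.5/480 = 2.37 A.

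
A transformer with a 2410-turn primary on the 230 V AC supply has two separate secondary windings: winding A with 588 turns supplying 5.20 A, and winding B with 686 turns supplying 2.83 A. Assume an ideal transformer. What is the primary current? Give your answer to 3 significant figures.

V_A = 230 × 588/2410 = 56.116 V; V_B = 230 × 686/2410 = 65.469 V.
P_out = V_A I_A + V_B I_B = 56.116×5.20 + 65.469×2.83 = 291.80 + 185.28 = 477.08 W.
Ideal ⇒ P_in = P_out, so I_p = P_out/V_p = 477.08/230 = 2.07 A.

I_p ≈ 2.07 A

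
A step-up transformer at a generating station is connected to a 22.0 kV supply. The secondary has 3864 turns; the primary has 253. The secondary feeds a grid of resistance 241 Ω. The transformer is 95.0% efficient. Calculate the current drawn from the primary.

V_s = 22000 × 3864/253 = 336000 V.
I_s = V_s/R = 336000/241 = 1394.2 A.
P_out = V_s I_s = 336000 × 1394.2 = 4.6845×10^8 W.
P_in = P_out/η = 4.6845×10^8/0.950 = 4.9310×10^8 W.
I_p = P_in/V_p = 4.9310×10^8/22000 = 22400 A.

I_p ≈ 22400 A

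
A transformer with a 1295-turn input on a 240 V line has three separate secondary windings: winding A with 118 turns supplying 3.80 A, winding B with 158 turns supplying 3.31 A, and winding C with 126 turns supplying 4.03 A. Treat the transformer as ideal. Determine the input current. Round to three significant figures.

I_in ≈ 1.14 A

V_A = 240 × 118/1295 = 21.869 V; V_B = 240 × 158/1295 = 29.282 V; V_C = 240 × 126/1295 = 23.351 V.
P_out = V_A I_A + V_B I_B + V_C I_C = 21.869×3.80 + 29.282×3.31 + 23.351×4.03 = 83.101 + 96.923 + 94.106 = 274.13 W.
Ideal ⇒ P_in = P_out, so I_in = P_out/V_in = 274.13/240 = 1.14 A.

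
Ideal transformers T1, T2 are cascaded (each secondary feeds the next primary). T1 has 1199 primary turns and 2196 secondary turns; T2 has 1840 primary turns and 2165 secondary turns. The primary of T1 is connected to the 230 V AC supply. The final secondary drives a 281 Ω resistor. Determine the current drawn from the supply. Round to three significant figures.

After T1: V = 230.00 × 2196/1199 = 421.25 V.
After T2: V = 421.25 × 2165/1840 = 495.66 V.
I_load = 495.66/281 = 1.7639 A, so P_out = 495.66 × 1.7639 = 874.29 W.
All ideal ⇒ P_in = P_out, so I_supply = 874.29/230 = 3.80 A.

I_supply ≈ 3.80 A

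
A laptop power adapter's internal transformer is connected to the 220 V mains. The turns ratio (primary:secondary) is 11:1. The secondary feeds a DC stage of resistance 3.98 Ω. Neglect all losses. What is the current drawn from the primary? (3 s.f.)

V_s = V_p × N_s/N_p = 220 × 1/11 = 20.000 V.
I_s = V_s/R = 20.000/3.98 = 5.0251 A.
For an ideal transformer I_p N_p = I_s N_s, so I_p = 5.0251 × 1/11 = 0.457 A.

I_p ≈ 0.457 A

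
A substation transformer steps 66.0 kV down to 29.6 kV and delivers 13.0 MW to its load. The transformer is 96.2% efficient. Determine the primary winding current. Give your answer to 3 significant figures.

I_p ≈ 205 A

P_in = P_out/η = 1.30×10^7/0.962 = 1.3514×10^7 W.
I_p = P_in/V_p = 1.3514×10^7/66000 = 205 A.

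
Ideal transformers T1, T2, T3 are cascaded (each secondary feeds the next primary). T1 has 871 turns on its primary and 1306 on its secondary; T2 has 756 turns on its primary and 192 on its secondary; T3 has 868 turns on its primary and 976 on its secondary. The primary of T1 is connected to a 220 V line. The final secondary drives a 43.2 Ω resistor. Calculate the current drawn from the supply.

I_supply ≈ 0.934 A

Secondary of T1: V = 220.00 × 1306/871 = 329.87 V.
Secondary of T2: V = 329.87 × 192/756 = 83.777 V.
Secondary of T3: V = 83.777 × 976/868 = 94.201 V.
I_load = 94.201/43.2 = 2.1806 A, so P_out = 94.201 × 2.1806 = 205.41 W.
All ideal ⇒ P_in = P_out, so I_supply = 205.41/220 = 0.934 A.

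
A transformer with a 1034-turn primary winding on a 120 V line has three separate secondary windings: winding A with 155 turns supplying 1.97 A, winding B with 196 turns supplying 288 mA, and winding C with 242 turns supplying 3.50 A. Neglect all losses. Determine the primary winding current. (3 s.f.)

I_p ≈ 1.17 A

V_A = 120 × 155/1034 = 17.988 V; V_B = 120 × 196/1034 = 22.747 V; V_C = 120 × 242/1034 = 28.085 V.
P_out = V_A I_A + V_B I_B + V_C I_C = 17.988×1.97 + 22.747×0.288 + 28.085×3.50 = 35.437 + 6.5510 + 98.298 = 140.29 W.
Ideal ⇒ P_in = P_out, so I_p = P_out/V_p = 140.29/120 = 1.17 A.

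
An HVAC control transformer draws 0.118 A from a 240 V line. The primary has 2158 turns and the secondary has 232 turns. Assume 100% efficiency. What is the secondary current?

I_s/I_p = N_p/N_s, so I_s = 0.118 × 2158/232 = 1.10 A.

I_s ≈ 1.10 A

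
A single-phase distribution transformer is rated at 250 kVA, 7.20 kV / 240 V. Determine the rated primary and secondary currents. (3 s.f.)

I_p ≈ 34.7 A, I_s ≈ 1040 A

I_p = S/V_p = 250000/7200 = 34.7 A.
I_s = S/V_s = 250000/240 = 1040 A.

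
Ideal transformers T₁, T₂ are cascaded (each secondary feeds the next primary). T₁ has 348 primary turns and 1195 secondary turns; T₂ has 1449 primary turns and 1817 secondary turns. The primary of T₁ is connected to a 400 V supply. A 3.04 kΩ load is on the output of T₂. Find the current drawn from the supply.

I_supply ≈ 2.44 A

Secondary of T₁: V = 400.00 × 1195/348 = 1373.6 V.
Secondary of T₂: V = 1373.6 × 1817/1449 = 1722.4 V.
I_load = 1722.4/3040 = 0.56658 A, so P_out = 1722.4 × 0.56658 = 975.88 W.
All ideal ⇒ P_in = P_out, so I_supply = 975.88/400 = 2.44 A.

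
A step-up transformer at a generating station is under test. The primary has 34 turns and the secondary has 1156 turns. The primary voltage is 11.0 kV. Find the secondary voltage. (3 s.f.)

V_s ≈ 374000 V

V_s/V_p = N_s/N_p, so V_s = 11000 × 1156/34 = 374000 V.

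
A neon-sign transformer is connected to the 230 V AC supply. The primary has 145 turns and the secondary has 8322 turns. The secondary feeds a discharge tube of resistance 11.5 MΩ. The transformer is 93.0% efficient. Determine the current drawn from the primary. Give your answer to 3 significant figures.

V_s = 230 × 8322/145 = 13200 V.
I_s = V_s/R = 13200/(1.15×10^7) = 0.0011479 A.
P_out = V_s I_s = 13200 × 0.0011479 = 15.152 W.
P_in = P_out/η = 15.152/0.930 = 16.293 W.
I_p = P_in/V_p = 16.293/230 = 0.0708 A.

I_p ≈ 0.0708 A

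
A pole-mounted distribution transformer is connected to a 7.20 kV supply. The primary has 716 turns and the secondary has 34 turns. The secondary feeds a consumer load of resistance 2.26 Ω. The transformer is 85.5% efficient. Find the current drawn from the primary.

I_p ≈ 8.40 A

V_s = 7200 × 34/716 = 341.90 V.
I_s = V_s/R = 341.90/2.26 = 151.28 A.
P_out = V_s I_s = 341.90 × 151.28 = 51724 W.
P_in = P_out/η = 51724/0.855 = 60495 W.
I_p = P_in/V_p = 60495/7200 = 8.40 A.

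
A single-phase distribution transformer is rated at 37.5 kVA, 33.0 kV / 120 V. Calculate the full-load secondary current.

I_s ≈ 312 A

I_s = S/V_s = 37500/120 = 312 A.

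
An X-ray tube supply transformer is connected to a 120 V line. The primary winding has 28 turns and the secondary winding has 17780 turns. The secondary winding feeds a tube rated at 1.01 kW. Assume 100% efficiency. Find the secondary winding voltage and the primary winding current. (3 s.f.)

V_s ≈ 76200 V, I_p ≈ 8.42 A

V_s = V_p × N_s/N_p = 120 × 17780/28 = 76200 V.
I_s = P/V_s = 1010/76200 = 0.013255 A.
I_p = I_s × N_s/N_p = 0.013255 × 17780/28 = 8.42 A.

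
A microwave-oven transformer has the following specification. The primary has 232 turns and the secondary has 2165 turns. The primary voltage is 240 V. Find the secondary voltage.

V_s/V_p = N_s/N_p, so V_s = 240 × 2165/232 = 2240 V.

V_s ≈ 2240 V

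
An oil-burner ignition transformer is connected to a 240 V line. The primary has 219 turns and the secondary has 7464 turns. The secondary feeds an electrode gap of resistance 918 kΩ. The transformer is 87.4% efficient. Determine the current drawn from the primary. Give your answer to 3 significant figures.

V_s = 240 × 7464/219 = 8179.7 V.
I_s = V_s/R = 8179.7/918000 = 0.0089104 A.
P_out = V_s I_s = 8179.7 × 0.0089104 = 72.884 W.
P_in = P_out/η = 72.884/0.874 = 83.392 W.
I_p = P_in/V_p = 83.392/240 = 0.347 A.

I_p ≈ 0.347 A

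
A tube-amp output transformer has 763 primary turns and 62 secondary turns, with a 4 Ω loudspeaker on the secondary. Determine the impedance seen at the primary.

Z_p ≈ 606 Ω

Z_p = (N_p/N_s)² × Z_s = (763/62)² × 4 = 606 Ω.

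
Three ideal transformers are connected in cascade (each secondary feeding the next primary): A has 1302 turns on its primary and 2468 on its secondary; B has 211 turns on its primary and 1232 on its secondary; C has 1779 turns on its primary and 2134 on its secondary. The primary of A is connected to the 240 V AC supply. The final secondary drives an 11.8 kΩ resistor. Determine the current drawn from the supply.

After A: V = 240.00 × 2468/1302 = 454.93 V.
After B: V = 454.93 × 1232/211 = 2656.3 V.
After C: V = 2656.3 × 2134/1779 = 3186.3 V.
I_load = 3186.3/11800 = 0.27003 A, so P_out = 3186.3 × 0.27003 = 860.40 W.
All ideal ⇒ P_in = P_out, so I_supply = 860.40/240 = 3.59 A.

I_supply ≈ 3.59 A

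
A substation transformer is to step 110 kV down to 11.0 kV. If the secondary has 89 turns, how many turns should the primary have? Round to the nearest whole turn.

N_p = 890 turns

N_p/N_s = V_p/V_s, so N_p = 89 × 110000/11000 = 890.0 ≈ 890 turns.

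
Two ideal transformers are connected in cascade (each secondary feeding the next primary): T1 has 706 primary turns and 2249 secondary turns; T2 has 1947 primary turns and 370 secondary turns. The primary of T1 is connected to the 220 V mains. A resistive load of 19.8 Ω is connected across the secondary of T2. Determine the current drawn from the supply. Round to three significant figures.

I_supply ≈ 4.07 A

Secondary of T1: V = 220.00 × 2249/706 = 700.82 V.
Secondary of T2: V = 700.82 × 370/1947 = 133.18 V.
I_load = 133.18/19.8 = 6.7263 A, so P_out = 133.18 × 6.7263 = 895.82 W.
All ideal ⇒ P_in = P_out, so I_supply = 895.82/220 = 4.07 A.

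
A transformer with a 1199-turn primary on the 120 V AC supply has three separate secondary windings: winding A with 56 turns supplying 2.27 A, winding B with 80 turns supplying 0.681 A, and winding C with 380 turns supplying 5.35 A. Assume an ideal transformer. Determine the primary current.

I_p ≈ 1.85 A

V_A = 120 × 56/1199 = 5.6047 V; V_B = 120 × 80/1199 = 8.0067 V; V_C = 120 × 380/1199 = 38.032 V.
P_out = V_A I_A + V_B I_B + V_C I_C = 5.6047×2.27 + 8.0067×0.681 + 38.032×5.35 = 12.723 + 5.4525 + 203.47 = 221.64 W.
Ideal ⇒ P_in = P_out, so I_p = P_out/V_p = 221.64/120 = 1.85 A.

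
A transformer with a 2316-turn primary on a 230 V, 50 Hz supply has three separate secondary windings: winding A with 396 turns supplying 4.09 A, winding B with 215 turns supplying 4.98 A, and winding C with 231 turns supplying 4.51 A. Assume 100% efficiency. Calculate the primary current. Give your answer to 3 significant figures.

I_p ≈ 1.61 A

V_A = 230 × 396/2316 = 39.326 V; V_B = 230 × 215/2316 = 21.351 V; V_C = 230 × 231/2316 = 22.940 V.
P_out = V_A I_A + V_B I_B + V_C I_C = 39.326×4.09 + 21.351×4.98 + 22.940×4.51 = 160.85 + 106.33 + 103.46 = 370.64 W.
Ideal ⇒ P_in = P_out, so I_p = P_out/V_p = 370.64/230 = 1.61 A.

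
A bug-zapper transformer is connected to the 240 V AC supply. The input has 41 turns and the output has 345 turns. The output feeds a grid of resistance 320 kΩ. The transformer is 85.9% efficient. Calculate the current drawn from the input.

V_out = 240 × 345/41 = 2019.5 V.
I_out = V_out/R = 2019.5/320000 = 0.0063110 A.
P_out = V_out I_out = 2019.5 × 0.0063110 = 12.745 W.
P_in = P_out/η = 12.745/0.859 = 14.837 W.
I_in = P_in/V_in = 14.837/240 = 0.0618 A.

I_in ≈ 0.0618 A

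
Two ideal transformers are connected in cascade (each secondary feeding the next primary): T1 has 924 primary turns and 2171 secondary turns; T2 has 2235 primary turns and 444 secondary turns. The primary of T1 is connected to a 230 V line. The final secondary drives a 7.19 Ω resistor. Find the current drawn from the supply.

I_supply ≈ 6.97 A

After T1: V = 230.00 × 2171/924 = 540.40 V.
After T2: V = 540.40 × 444/2235 = 107.35 V.
I_load = 107.35/7.19 = 14.931 A, so P_out = 107.35 × 14.931 = 1602.9 W.
All ideal ⇒ P_in = P_out, so I_supply = 1602.9/230 = 6.97 A.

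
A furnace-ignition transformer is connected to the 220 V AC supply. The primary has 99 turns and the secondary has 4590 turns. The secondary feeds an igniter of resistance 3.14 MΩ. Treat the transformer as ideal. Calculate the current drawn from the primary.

V_s = V_p × N_s/N_p = 220 × 4590/99 = 10200 V.
I_s = V_s/R = 10200/(3.14×10^6) = 0.0032484 A.
For an ideal transformer I_p N_p = I_s N_s, so I_p = 0.0032484 × 4590/99 = 0.151 A.

I_p ≈ 0.151 A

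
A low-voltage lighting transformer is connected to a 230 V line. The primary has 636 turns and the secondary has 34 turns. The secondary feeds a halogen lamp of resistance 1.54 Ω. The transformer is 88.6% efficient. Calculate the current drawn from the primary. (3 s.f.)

I_p ≈ 0.482 A

V_s = 230 × 34/636 = 12.296 V.
I_s = V_s/R = 12.296/1.54 = 7.9842 A.
P_out = V_s I_s = 12.296 × 7.9842 = 98.170 W.
P_in = P_out/η = 98.170/0.886 = 110.80 W.
I_p = P_in/V_p = 110.80/230 = 0.482 A.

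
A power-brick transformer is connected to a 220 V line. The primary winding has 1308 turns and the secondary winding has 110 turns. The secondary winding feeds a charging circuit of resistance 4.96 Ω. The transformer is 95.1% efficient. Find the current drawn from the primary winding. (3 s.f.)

V_s = 220 × 110/1308 = 18.502 V.
I_s = V_s/R = 18.502/4.96 = 3.7301 A.
P_out = V_s I_s = 18.502 × 3.7301 = 69.013 W.
P_in = P_out/η = 69.013/0.951 = 72.569 W.
I_p = P_in/V_p = 72.569/220 = 0.330 A.

I_p ≈ 0.330 A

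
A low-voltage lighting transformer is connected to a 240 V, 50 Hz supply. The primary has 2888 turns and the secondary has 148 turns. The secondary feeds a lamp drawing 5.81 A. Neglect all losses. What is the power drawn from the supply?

P ≈ 71.5 W

I_p = I_s × N_s/N_p = 5.81 × 148/2888 = 0.29774 A.
P = V_p I_p = 240 × 0.29774 = 71.5 W.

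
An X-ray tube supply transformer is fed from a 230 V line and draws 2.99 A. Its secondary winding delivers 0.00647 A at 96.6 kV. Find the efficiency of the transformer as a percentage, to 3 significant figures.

P_in = 230 × 2.99 = 687.700 W.
P_out = 96600 × 0.00647 = 625.002 W.
η = P_out/P_in = 625.002/687.700 = 0.909.

η ≈ 90.9%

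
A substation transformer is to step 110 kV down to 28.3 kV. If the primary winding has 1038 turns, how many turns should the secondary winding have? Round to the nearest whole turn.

N_s = 267 turns

N_s/N_p = V_s/V_p, so N_s = 1038 × 28300/110000 = 267.0 ≈ 267 turns.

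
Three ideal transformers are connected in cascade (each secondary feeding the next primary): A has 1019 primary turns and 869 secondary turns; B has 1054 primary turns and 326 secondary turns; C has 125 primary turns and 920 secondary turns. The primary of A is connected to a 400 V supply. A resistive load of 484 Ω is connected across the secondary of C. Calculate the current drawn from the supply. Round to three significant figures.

Secondary of A: V = 400.00 × 869/1019 = 341.12 V.
Secondary of B: V = 341.12 × 326/1054 = 105.51 V.
Secondary of C: V = 105.51 × 920/125 = 776.53 V.
I_load = 776.53/484 = 1.6044 A, so P_out = 776.53 × 1.6044 = 1245.9 W.
All ideal ⇒ P_in = P_out, so I_supply = 1245.9/400 = 3.11 A.

I_supply ≈ 3.11 A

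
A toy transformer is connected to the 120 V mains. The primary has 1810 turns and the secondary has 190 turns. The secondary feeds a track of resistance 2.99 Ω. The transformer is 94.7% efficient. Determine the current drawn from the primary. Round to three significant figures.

I_p ≈ 0.467 A

V_s = 120 × 190/1810 = 12.597 V.
I_s = V_s/R = 12.597/2.99 = 4.2129 A.
P_out = V_s I_s = 12.597 × 4.2129 = 53.069 W.
P_in = P_out/η = 53.069/0.947 = 56.039 W.
I_p = P_in/V_p = 56.039/120 = 0.467 A.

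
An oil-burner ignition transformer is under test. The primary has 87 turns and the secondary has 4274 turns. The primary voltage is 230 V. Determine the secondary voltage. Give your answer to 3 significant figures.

V_s/V_p = N_s/N_p, so V_s = 230 × 4274/87 = 11300 V.

V_s ≈ 11300 V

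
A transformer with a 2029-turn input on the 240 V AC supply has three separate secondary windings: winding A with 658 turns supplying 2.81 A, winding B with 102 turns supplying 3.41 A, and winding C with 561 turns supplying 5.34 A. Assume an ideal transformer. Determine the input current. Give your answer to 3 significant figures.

V_A = 240 × 658/2029 = 77.831 V; V_B = 240 × 102/2029 = 12.065 V; V_C = 240 × 561/2029 = 66.358 V.
P_out = V_A I_A + V_B I_B + V_C I_C = 77.831×2.81 + 12.065×3.41 + 66.358×5.34 = 218.71 + 41.142 + 354.35 = 614.20 W.
Ideal ⇒ P_in = P_out, so I_in = P_out/V_in = 614.20/240 = 2.56 A.

I_in ≈ 2.56 A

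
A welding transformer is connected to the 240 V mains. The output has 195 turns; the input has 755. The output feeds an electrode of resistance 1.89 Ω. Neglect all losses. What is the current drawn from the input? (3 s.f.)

V_out = V_in × N_out/N_in = 240 × 195/755 = 61.987 V.
I_out = V_out/R = 61.987/1.89 = 32.797 A.
For an ideal transformer I_in N_in = I_out N_out, so I_in = 32.797 × 195/755 = 8.47 A.

I_in ≈ 8.47 A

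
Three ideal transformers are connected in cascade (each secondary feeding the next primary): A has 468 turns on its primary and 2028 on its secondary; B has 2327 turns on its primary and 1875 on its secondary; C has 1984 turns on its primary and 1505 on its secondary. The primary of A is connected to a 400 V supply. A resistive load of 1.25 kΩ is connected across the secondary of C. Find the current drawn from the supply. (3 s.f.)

After A: V = 400.00 × 2028/468 = 1733.3 V.
After B: V = 1733.3 × 1875/2327 = 1396.6 V.
After C: V = 1396.6 × 1505/1984 = 1059.5 V.
I_load = 1059.5/1250 = 0.84756 A, so P_out = 1059.5 × 0.84756 = 897.95 W.
All ideal ⇒ P_in = P_out, so I_supply = 897.95/400 = 2.24 A.

I_supply ≈ 2.24 A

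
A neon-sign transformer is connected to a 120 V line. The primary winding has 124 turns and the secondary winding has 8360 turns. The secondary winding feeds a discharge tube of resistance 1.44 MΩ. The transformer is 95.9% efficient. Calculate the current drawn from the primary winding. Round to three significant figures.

V_s = 120 × 8360/124 = 8090.3 V.
I_s = V_s/R = 8090.3/(1.44×10^6) = 0.0056183 A.
P_out = V_s I_s = 8090.3 × 0.0056183 = 45.454 W.
P_in = P_out/η = 45.454/0.959 = 47.397 W.
I_p = P_in/V_p = 47.397/120 = 0.395 A.

I_p ≈ 0.395 A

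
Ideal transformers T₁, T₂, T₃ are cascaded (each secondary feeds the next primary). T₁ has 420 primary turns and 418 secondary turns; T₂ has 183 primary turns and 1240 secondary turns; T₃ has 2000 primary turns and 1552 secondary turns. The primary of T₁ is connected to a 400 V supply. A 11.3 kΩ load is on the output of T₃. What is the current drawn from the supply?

I_supply ≈ 0.969 A

After T₁: V = 400.00 × 418/420 = 398.10 V.
After T₂: V = 398.10 × 1240/183 = 2697.5 V.
After T₃: V = 2697.5 × 1552/2000 = 2093.2 V.
I_load = 2093.2/11300 = 0.18524 A, so P_out = 2093.2 × 0.18524 = 387.76 W.
All ideal ⇒ P_in = P_out, so I_supply = 387.76/400 = 0.969 A.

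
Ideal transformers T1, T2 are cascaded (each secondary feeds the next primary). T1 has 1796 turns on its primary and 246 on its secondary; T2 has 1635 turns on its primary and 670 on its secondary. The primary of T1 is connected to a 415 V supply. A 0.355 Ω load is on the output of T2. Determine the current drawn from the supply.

I_supply ≈ 3.68 A

After T1: V = 415.00 × 246/1796 = 56.843 V.
After T2: V = 56.843 × 670/1635 = 23.293 V.
I_load = 23.293/0.355 = 65.615 A, so P_out = 23.293 × 65.615 = 1528.4 W.
All ideal ⇒ P_in = P_out, so I_supply = 1528.4/415 = 3.68 A.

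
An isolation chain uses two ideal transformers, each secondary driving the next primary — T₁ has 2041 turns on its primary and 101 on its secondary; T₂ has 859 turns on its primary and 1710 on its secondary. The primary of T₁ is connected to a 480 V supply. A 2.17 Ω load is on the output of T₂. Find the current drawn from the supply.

After T₁: V = 480.00 × 101/2041 = 23.753 V.
After T₂: V = 23.753 × 1710/859 = 47.285 V.
I_load = 47.285/2.17 = 21.790 A, so P_out = 47.285 × 21.790 = 1030.4 W.
All ideal ⇒ P_in = P_out, so I_supply = 1030.4/480 = 2.15 A.

I_supply ≈ 2.15 A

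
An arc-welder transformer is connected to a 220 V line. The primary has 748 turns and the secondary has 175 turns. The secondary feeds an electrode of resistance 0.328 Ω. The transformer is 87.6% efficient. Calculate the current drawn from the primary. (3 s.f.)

V_s = 220 × 175/748 = 51.471 V.
I_s = V_s/R = 51.471/0.328 = 156.92 A.
P_out = V_s I_s = 51.471 × 156.92 = 8076.9 W.
P_in = P_out/η = 8076.9/0.876 = 9220.2 W.
I_p = P_in/V_p = 9220.2/220 = 41.9 A.

I_p ≈ 41.9 A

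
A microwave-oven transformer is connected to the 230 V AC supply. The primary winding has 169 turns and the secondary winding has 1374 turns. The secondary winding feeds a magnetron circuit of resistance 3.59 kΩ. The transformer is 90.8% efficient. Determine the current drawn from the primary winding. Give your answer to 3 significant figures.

I_p ≈ 4.66 A

V_s = 230 × 1374/169 = 1869.9 V.
I_s = V_s/R = 1869.9/3590 = 0.52087 A.
P_out = V_s I_s = 1869.9 × 0.52087 = 974.01 W.
P_in = P_out/η = 974.01/0.908 = 1072.7 W.
I_p = P_in/V_p = 1072.7/230 = 4.66 A.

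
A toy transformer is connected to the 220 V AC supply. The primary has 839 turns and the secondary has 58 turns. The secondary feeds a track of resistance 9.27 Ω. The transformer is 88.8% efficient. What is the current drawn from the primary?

V_s = 220 × 58/839 = 15.209 V.
I_s = V_s/R = 15.209/9.27 = 1.6406 A.
P_out = V_s I_s = 15.209 × 1.6406 = 24.952 W.
P_in = P_out/η = 24.952/0.888 = 28.099 W.
I_p = P_in/V_p = 28.099/220 = 0.128 A.

I_p ≈ 0.128 A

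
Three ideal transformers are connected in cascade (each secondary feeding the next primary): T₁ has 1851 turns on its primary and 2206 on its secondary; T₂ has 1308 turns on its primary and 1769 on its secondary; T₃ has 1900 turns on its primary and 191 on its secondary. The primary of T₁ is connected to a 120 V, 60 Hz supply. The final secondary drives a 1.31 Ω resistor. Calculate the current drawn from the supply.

After T₁: V = 120.00 × 2206/1851 = 143.01 V.
After T₂: V = 143.01 × 1769/1308 = 193.42 V.
After T₃: V = 193.42 × 191/1900 = 19.444 V.
I_load = 19.444/1.31 = 14.843 A, so P_out = 19.444 × 14.843 = 288.60 W.
All ideal ⇒ P_in = P_out, so I_supply = 288.60/120 = 2.40 A.

I_supply ≈ 2.40 A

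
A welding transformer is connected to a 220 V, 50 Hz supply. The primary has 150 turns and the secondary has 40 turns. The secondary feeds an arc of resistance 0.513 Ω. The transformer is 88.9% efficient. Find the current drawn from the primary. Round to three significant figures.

I_p ≈ 34.3 A

V_s = 220 × 40/150 = 58.667 V.
I_s = V_s/R = 58.667/0.513 = 114.36 A.
P_out = V_s I_s = 58.667 × 114.36 = 6709.1 W.
P_in = P_out/η = 6709.1/0.889 = 7546.8 W.
I_p = P_in/V_p = 7546.8/220 = 34.3 A.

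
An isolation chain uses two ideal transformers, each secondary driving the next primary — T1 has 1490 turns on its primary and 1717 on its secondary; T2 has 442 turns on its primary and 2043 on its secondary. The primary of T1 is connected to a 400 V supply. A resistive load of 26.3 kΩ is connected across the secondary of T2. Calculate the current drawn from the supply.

I_supply ≈ 0.431 A

Secondary of T1: V = 400.00 × 1717/1490 = 460.94 V.
Secondary of T2: V = 460.94 × 2043/442 = 2130.5 V.
I_load = 2130.5/26300 = 0.081009 A, so P_out = 2130.5 × 0.081009 = 172.59 W.
All ideal ⇒ P_in = P_out, so I_supply = 172.59/400 = 0.431 A.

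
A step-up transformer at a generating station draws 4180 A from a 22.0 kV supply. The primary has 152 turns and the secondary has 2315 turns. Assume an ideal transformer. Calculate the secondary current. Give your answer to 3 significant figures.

I_s/I_p = N_p/N_s, so I_s = 4180 × 152/2315 = 274 A.

I_s ≈ 274 A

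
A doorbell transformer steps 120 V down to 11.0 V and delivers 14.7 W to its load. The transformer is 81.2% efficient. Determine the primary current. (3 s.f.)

P_in = P_out/η = 14.7/0.812 = 18.103 W.
I_p = P_in/V_p = 18.103/120 = 0.151 A.

I_p ≈ 0.151 A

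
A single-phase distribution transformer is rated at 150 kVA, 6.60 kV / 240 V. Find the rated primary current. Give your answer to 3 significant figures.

I_p ≈ 22.7 A

I_p = S/V_p = 150000/6600 = 22.7 A.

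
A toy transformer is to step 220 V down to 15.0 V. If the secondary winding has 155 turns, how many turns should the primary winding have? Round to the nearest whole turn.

N_p/N_s = V_p/V_s, so N_p = 155 × 220/15.0 = 2273.3 ≈ 2273 turns.

N_p = 2273 turns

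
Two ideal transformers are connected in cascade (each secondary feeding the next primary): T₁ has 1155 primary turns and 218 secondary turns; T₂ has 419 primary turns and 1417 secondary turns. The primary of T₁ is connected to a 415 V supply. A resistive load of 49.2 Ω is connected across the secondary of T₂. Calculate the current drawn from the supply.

Secondary of T₁: V = 415.00 × 218/1155 = 78.329 V.
Secondary of T₂: V = 78.329 × 1417/419 = 264.90 V.
I_load = 264.90/49.2 = 5.3841 A, so P_out = 264.90 × 5.3841 = 1426.2 W.
All ideal ⇒ P_in = P_out, so I_supply = 1426.2/415 = 3.44 A.

I_supply ≈ 3.44 A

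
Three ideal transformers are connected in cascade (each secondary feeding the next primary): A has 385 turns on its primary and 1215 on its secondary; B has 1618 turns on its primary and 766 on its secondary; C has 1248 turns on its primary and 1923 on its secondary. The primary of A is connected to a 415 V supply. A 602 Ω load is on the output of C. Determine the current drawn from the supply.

Secondary of A: V = 415.00 × 1215/385 = 1309.7 V.
Secondary of B: V = 1309.7 × 766/1618 = 620.03 V.
Secondary of C: V = 620.03 × 1923/1248 = 955.39 V.
I_load = 955.39/602 = 1.5870 A, so P_out = 955.39 × 1.5870 = 1516.2 W.
All ideal ⇒ P_in = P_out, so I_supply = 1516.2/415 = 3.65 A.

I_supply ≈ 3.65 A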